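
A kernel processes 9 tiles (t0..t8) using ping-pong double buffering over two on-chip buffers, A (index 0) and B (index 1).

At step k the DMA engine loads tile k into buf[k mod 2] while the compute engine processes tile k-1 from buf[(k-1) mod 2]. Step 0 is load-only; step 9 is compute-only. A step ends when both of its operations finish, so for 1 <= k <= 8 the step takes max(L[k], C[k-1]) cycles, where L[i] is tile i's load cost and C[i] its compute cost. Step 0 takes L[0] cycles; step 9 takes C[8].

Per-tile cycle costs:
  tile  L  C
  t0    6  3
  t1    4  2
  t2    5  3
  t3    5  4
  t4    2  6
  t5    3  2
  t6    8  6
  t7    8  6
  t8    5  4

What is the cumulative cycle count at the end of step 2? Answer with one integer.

step 0: L[0]=6 → dur=6, Σ=6 | A=load:t0 B=idle [load-only]
step 1: L[1]=4 C[0]=3 → dur=4, Σ=10 | A=compute:t0 B=load:t1 [load-bound]
step 2: L[2]=5 C[1]=2 → dur=5, Σ=15 | A=load:t2 B=compute:t1 [load-bound]
step 3: L[3]=5 C[2]=3 → dur=5, Σ=20 | A=compute:t2 B=load:t3 [load-bound]
step 4: L[4]=2 C[3]=4 → dur=4, Σ=24 | A=load:t4 B=compute:t3 [compute-bound]
step 5: L[5]=3 C[4]=6 → dur=6, Σ=30 | A=compute:t4 B=load:t5 [compute-bound]
step 6: L[6]=8 C[5]=2 → dur=8, Σ=38 | A=load:t6 B=compute:t5 [load-bound]
step 7: L[7]=8 C[6]=6 → dur=8, Σ=46 | A=compute:t6 B=load:t7 [load-bound]
step 8: L[8]=5 C[7]=6 → dur=6, Σ=52 | A=load:t8 B=compute:t7 [compute-bound]
step 9: C[8]=4 → dur=4, Σ=56 | A=compute:t8 B=idle [compute-only]

end_cycle[2] = 15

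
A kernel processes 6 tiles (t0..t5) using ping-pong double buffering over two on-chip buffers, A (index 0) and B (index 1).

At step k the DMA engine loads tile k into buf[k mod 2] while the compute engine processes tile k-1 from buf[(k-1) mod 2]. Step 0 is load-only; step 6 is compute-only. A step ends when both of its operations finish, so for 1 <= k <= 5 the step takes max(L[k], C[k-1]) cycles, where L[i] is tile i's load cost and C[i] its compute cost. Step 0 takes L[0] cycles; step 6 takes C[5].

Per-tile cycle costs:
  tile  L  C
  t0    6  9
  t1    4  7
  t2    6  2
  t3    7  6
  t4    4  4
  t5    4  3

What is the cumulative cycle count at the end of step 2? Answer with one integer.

end_cycle[2] = 22

  0. 6=6c; end=6; A:t0 B:-
  1. max(4,9)=9c; end=15; A:t0 B:t1
  2. max(6,7)=7c; end=22; A:t2 B:t1
  3. max(7,2)=7c; end=29; A:t2 B:t3
  4. max(4,6)=6c; end=35; A:t4 B:t3
  5. max(4,4)=4c; end=39; A:t4 B:t5
  6. 3=3c; end=42; A:t4 B:t5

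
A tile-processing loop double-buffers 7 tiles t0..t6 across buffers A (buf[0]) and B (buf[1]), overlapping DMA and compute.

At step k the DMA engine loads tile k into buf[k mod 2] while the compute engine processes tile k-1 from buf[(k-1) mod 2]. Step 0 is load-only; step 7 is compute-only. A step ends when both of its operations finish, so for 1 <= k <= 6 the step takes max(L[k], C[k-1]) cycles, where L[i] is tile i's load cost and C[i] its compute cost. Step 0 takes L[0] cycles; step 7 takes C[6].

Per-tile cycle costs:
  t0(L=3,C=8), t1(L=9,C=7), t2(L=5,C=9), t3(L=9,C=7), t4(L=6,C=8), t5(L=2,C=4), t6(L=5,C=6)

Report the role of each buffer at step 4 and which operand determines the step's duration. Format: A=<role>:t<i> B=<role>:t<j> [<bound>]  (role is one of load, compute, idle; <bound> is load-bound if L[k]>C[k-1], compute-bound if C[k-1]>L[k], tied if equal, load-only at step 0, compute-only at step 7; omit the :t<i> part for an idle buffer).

[0] DMA t0→A (3c) ∥ CU idle ⇒ 3c, clock 3
[1] DMA t1→B (9c) ∥ CU A:t0 (8c) ⇒ 9c, clock 12
[2] DMA t2→A (5c) ∥ CU B:t1 (7c) ⇒ 7c, clock 19
[3] DMA t3→B (9c) ∥ CU A:t2 (9c) ⇒ 9c, clock 28
[4] DMA t4→A (6c) ∥ CU B:t3 (7c) ⇒ 7c, clock 35
[5] DMA t5→B (2c) ∥ CU A:t4 (8c) ⇒ 8c, clock 43
[6] DMA t6→A (5c) ∥ CU B:t5 (4c) ⇒ 5c, clock 48
[7] DMA idle ∥ CU A:t6 (6c) ⇒ 6c, clock 54

step 4: A=load:t4 B=compute:t3 [compute-bound]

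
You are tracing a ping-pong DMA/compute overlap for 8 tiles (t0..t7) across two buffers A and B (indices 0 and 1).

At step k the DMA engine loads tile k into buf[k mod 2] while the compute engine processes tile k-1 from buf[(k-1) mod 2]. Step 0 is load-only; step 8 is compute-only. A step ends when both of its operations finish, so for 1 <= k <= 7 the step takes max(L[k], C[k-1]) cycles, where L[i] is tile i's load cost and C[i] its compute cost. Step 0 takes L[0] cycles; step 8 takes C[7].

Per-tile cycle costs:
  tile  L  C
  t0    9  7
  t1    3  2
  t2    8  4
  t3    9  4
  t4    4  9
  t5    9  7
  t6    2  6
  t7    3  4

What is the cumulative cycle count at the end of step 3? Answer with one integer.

end_cycle[3] = 33

  0. 9=9c; end=9; A:t0 B:-
  1. max(3,7)=7c; end=16; A:t0 B:t1
  2. max(8,2)=8c; end=24; A:t2 B:t1
  3. max(9,4)=9c; end=33; A:t2 B:t3
  4. max(4,4)=4c; end=37; A:t4 B:t3
  5. max(9,9)=9c; end=46; A:t4 B:t5
  6. max(2,7)=7c; end=53; A:t6 B:t5
  7. max(3,6)=6c; end=59; A:t6 B:t7
  8. 4=4c; end=63; A:t6 B:t7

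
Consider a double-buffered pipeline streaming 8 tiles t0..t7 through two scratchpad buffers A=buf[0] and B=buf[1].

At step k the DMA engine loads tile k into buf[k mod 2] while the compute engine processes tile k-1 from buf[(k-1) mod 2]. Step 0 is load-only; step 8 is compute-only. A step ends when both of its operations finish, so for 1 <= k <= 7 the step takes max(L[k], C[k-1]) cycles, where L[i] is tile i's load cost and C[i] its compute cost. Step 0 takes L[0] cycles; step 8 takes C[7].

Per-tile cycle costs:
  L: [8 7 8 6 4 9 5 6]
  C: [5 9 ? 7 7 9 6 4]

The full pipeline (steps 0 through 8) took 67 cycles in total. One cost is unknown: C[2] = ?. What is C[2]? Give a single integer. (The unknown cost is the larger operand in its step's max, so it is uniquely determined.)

step 0 → dur = L[0]=8 = 8
step 1 → dur = max(L[1]=7, C[0]=5) = 7
step 2 → dur = max(L[2]=8, C[1]=9) = 9
step 3 → dur = max(L[3]=6, C[2]=?) = C[2]  (unknown; binding)
step 4 → dur = max(L[4]=4, C[3]=7) = 7
step 5 → dur = max(L[5]=9, C[4]=7) = 9
step 6 → dur = max(L[6]=5, C[5]=9) = 9
step 7 → dur = max(L[7]=6, C[6]=6) = 6
step 8 → dur = C[7]=4 = 4
sum of known step durations = 59
dur[3] = total - known = 67 - 59 = 8
C[2] is the binding max in step 3, so C[2] = dur[3] = 8

C[2] = 8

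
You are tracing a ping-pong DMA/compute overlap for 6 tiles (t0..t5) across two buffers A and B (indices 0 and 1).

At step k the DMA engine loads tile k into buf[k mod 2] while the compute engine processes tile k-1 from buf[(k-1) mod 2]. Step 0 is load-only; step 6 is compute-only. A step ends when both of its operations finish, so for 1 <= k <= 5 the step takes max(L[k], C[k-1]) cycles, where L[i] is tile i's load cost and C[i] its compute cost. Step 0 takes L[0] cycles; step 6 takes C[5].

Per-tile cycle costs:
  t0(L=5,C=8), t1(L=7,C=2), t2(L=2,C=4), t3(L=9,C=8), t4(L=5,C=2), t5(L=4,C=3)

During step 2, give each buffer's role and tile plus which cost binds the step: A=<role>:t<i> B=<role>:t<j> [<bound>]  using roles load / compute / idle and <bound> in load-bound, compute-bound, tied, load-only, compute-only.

step 0: L[0]=5 → dur=5, Σ=5 | A=load:t0 B=idle [load-only]
step 1: L[1]=7 C[0]=8 → dur=8, Σ=13 | A=compute:t0 B=load:t1 [compute-bound]
step 2: L[2]=2 C[1]=2 → dur=2, Σ=15 | A=load:t2 B=compute:t1 [tied]
step 3: L[3]=9 C[2]=4 → dur=9, Σ=24 | A=compute:t2 B=load:t3 [load-bound]
step 4: L[4]=5 C[3]=8 → dur=8, Σ=32 | A=load:t4 B=compute:t3 [compute-bound]
step 5: L[5]=4 C[4]=2 → dur=4, Σ=36 | A=compute:t4 B=load:t5 [load-bound]
step 6: C[5]=3 → dur=3, Σ=39 | A=idle B=compute:t5 [compute-only]

step 2: A=load:t2 B=compute:t1 [tied]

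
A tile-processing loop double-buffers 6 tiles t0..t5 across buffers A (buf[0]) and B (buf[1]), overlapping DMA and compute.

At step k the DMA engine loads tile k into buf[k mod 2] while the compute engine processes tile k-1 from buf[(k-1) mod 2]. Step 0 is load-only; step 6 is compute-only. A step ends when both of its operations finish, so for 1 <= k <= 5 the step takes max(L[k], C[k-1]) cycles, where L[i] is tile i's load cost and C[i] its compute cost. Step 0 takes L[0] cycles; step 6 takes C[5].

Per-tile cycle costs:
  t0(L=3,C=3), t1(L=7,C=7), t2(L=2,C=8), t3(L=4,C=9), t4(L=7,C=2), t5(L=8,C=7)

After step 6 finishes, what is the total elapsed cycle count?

end_cycle[6] = 49

  0. 3=3c; end=3; A:t0 B:-
  1. max(7,3)=7c; end=10; A:t0 B:t1
  2. max(2,7)=7c; end=17; A:t2 B:t1
  3. max(4,8)=8c; end=25; A:t2 B:t3
  4. max(7,9)=9c; end=34; A:t4 B:t3
  5. max(8,2)=8c; end=42; A:t4 B:t5
  6. 7=7c; end=49; A:t4 B:t5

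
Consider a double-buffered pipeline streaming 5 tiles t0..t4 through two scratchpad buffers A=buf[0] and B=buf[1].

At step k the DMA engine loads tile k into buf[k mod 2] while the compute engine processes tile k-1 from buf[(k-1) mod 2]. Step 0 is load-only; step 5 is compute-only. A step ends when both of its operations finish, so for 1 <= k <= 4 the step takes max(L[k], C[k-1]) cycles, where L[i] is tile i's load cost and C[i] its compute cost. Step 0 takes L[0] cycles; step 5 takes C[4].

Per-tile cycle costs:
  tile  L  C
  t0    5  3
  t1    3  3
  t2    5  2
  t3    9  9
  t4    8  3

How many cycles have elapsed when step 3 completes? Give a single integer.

end_cycle[3] = 22

k=0 load=t0/5c comp=- wait=5 total=5
k=1 load=t1/3c comp=t0/3c wait=3 total=8
k=2 load=t2/5c comp=t1/3c wait=5 total=13
k=3 load=t3/9c comp=t2/2c wait=9 total=22
k=4 load=t4/8c comp=t3/9c wait=9 total=31
k=5 load=- comp=t4/3c wait=3 total=34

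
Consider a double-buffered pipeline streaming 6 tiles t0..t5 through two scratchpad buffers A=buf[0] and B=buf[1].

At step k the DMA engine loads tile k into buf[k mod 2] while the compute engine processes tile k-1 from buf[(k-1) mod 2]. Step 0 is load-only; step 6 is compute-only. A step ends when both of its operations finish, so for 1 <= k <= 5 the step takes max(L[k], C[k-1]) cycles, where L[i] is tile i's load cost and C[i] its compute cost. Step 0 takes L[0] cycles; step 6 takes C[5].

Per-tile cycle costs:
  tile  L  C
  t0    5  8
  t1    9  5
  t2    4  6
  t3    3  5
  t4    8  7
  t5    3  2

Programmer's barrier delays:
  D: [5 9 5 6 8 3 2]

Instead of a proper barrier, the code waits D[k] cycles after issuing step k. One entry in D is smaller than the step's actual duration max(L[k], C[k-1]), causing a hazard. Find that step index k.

k=0 barrier L[0]=5→5c, D[0]=5 ok
k=1 barrier max(L[1]=9,C[0]=8)→9c, D[1]=9 ok
k=2 barrier max(L[2]=4,C[1]=5)→5c, D[2]=5 ok
k=3 barrier max(L[3]=3,C[2]=6)→6c, D[3]=6 ok
k=4 barrier max(L[4]=8,C[3]=5)→8c, D[4]=8 ok
k=5 barrier max(L[5]=3,C[4]=7)→7c, D[5]=3 SHORT
k=6 barrier C[5]=2→2c, D[6]=2 ok

hazard at step 5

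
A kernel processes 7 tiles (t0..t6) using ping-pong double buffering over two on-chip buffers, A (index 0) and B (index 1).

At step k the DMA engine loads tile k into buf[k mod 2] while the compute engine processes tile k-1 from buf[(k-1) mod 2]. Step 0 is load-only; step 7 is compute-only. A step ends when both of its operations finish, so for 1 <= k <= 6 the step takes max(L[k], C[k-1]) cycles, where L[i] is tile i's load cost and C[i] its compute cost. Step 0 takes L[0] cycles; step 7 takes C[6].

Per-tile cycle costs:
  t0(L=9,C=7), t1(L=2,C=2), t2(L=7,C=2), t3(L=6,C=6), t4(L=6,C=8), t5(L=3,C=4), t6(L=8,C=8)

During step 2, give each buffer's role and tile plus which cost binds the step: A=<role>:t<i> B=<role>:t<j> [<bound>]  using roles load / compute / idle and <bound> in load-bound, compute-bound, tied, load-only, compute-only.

step 2: A=load:t2 B=compute:t1 [load-bound]

  0. 9=9c; end=9; A:t0 B:-
  1. max(2,7)=7c; end=16; A:t0 B:t1
  2. max(7,2)=7c; end=23; A:t2 B:t1
  3. max(6,2)=6c; end=29; A:t2 B:t3
  4. max(6,6)=6c; end=35; A:t4 B:t3
  5. max(3,8)=8c; end=43; A:t4 B:t5
  6. max(8,4)=8c; end=51; A:t6 B:t5
  7. 8=8c; end=59; A:t6 B:t5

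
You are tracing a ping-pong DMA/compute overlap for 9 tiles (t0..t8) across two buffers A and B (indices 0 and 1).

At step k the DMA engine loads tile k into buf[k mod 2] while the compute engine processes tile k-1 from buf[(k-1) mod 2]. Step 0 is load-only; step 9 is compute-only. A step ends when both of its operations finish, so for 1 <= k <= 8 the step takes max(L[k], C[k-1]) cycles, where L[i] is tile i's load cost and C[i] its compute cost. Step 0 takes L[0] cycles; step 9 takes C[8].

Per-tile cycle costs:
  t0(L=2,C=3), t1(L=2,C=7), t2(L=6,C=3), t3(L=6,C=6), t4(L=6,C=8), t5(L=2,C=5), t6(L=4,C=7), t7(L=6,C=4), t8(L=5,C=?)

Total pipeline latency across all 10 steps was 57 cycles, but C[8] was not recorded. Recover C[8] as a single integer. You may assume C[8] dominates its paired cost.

C[8] = 8

step 0 → dur = L[0]=2 = 2
step 1 → dur = max(L[1]=2, C[0]=3) = 3
step 2 → dur = max(L[2]=6, C[1]=7) = 7
step 3 → dur = max(L[3]=6, C[2]=3) = 6
step 4 → dur = max(L[4]=6, C[3]=6) = 6
step 5 → dur = max(L[5]=2, C[4]=8) = 8
step 6 → dur = max(L[6]=4, C[5]=5) = 5
step 7 → dur = max(L[7]=6, C[6]=7) = 7
step 8 → dur = max(L[8]=5, C[7]=4) = 5
step 9 → dur = C[8]=? = C[8]  (unknown; binding)
sum of known step durations = 49
dur[9] = total - known = 57 - 49 = 8
C[8] is the binding max in step 9, so C[8] = dur[9] = 8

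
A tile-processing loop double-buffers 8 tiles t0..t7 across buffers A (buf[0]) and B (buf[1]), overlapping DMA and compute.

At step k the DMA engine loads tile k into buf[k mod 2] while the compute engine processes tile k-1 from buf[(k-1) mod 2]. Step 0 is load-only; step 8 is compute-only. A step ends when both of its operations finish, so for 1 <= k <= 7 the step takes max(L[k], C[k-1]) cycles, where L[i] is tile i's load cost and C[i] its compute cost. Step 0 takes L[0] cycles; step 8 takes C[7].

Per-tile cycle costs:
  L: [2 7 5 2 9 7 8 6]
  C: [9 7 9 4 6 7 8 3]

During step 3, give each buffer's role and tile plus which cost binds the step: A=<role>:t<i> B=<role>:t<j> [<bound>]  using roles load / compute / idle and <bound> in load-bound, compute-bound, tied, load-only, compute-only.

step 3: A=compute:t2 B=load:t3 [compute-bound]

[0] DMA t0→A (2c) ∥ CU idle ⇒ 2c, clock 2
[1] DMA t1→B (7c) ∥ CU A:t0 (9c) ⇒ 9c, clock 11
[2] DMA t2→A (5c) ∥ CU B:t1 (7c) ⇒ 7c, clock 18
[3] DMA t3→B (2c) ∥ CU A:t2 (9c) ⇒ 9c, clock 27
[4] DMA t4→A (9c) ∥ CU B:t3 (4c) ⇒ 9c, clock 36
[5] DMA t5→B (7c) ∥ CU A:t4 (6c) ⇒ 7c, clock 43
[6] DMA t6→A (8c) ∥ CU B:t5 (7c) ⇒ 8c, clock 51
[7] DMA t7→B (6c) ∥ CU A:t6 (8c) ⇒ 8c, clock 59
[8] DMA idle ∥ CU B:t7 (3c) ⇒ 3c, clock 62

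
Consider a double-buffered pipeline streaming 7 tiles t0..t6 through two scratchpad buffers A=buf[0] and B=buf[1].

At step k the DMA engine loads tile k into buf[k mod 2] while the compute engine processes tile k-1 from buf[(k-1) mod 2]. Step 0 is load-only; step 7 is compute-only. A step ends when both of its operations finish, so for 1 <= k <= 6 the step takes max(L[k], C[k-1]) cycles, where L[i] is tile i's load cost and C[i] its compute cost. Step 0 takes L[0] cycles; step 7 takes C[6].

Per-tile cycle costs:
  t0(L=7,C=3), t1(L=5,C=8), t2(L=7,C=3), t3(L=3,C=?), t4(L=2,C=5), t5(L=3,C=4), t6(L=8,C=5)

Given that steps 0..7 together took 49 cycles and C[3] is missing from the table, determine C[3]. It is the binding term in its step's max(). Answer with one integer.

step 0 = dur = L[0]=7 = 7
step 1 = dur = max(L[1]=5, C[0]=3) = 5
step 2 = dur = max(L[2]=7, C[1]=8) = 8
step 3 = dur = max(L[3]=3, C[2]=3) = 3
step 4 = dur = max(L[4]=2, C[3]=?) = C[3]  (unknown; binding)
step 5 = dur = max(L[5]=3, C[4]=5) = 5
step 6 = dur = max(L[6]=8, C[5]=4) = 8
step 7 = dur = C[6]=5 = 5
sum of known step durations = 41
dur[4] = total - known = 49 - 41 = 8
C[3] is the binding max in step 4, so C[3] = dur[4] = 8

C[3] = 8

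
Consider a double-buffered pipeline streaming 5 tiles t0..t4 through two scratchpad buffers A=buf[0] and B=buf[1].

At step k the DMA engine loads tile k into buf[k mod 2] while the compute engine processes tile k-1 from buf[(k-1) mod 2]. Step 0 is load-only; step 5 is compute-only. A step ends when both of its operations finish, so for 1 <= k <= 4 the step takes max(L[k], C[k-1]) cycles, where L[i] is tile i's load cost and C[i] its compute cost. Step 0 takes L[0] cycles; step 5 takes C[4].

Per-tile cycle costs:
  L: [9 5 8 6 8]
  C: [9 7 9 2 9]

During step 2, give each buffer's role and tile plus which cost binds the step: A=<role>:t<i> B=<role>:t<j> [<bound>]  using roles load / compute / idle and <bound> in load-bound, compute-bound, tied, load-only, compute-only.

step 2: A=load:t2 B=compute:t1 [load-bound]

step 0: L[0]=9 → dur=9, Σ=9 | A=load:t0 B=idle [load-only]
step 1: L[1]=5 C[0]=9 → dur=9, Σ=18 | A=compute:t0 B=load:t1 [compute-bound]
step 2: L[2]=8 C[1]=7 → dur=8, Σ=26 | A=load:t2 B=compute:t1 [load-bound]
step 3: L[3]=6 C[2]=9 → dur=9, Σ=35 | A=compute:t2 B=load:t3 [compute-bound]
step 4: L[4]=8 C[3]=2 → dur=8, Σ=43 | A=load:t4 B=compute:t3 [load-bound]
step 5: C[4]=9 → dur=9, Σ=52 | A=compute:t4 B=idle [compute-only]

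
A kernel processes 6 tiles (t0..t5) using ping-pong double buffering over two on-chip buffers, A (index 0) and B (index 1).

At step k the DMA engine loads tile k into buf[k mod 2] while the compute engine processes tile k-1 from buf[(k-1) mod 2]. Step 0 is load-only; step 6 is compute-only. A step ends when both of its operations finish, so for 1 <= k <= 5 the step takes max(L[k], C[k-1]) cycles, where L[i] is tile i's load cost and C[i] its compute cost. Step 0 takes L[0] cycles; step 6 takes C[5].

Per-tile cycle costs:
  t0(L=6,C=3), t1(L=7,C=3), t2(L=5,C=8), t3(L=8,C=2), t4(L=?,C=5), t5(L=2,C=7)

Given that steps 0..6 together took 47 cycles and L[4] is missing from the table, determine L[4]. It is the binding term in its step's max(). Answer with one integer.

step 0: dur = L[0]=6 = 6
step 1: dur = max(L[1]=7, C[0]=3) = 7
step 2: dur = max(L[2]=5, C[1]=3) = 5
step 3: dur = max(L[3]=8, C[2]=8) = 8
step 4: dur = max(L[4]=?, C[3]=2) = L[4]  (unknown; binding)
step 5: dur = max(L[5]=2, C[4]=5) = 5
step 6: dur = C[5]=7 = 7
sum of known step durations = 38
dur[4] = total - known = 47 - 38 = 9
L[4] is the binding max in step 4, so L[4] = dur[4] = 9

L[4] = 9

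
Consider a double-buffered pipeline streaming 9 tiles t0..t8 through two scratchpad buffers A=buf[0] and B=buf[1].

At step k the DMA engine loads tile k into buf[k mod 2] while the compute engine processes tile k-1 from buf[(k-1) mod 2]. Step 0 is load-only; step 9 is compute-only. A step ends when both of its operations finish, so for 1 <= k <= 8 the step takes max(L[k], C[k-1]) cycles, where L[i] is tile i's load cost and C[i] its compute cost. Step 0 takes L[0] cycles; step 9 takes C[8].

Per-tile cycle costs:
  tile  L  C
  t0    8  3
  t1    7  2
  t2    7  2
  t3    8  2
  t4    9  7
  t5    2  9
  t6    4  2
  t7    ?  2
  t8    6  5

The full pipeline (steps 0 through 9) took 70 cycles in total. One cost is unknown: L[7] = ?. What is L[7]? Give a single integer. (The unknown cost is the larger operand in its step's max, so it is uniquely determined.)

L[7] = 4

step 0 | dur = L[0]=8 = 8
step 1 | dur = max(L[1]=7, C[0]=3) = 7
step 2 | dur = max(L[2]=7, C[1]=2) = 7
step 3 | dur = max(L[3]=8, C[2]=2) = 8
step 4 | dur = max(L[4]=9, C[3]=2) = 9
step 5 | dur = max(L[5]=2, C[4]=7) = 7
step 6 | dur = max(L[6]=4, C[5]=9) = 9
step 7 | dur = max(L[7]=?, C[6]=2) = L[7]  (unknown; binding)
step 8 | dur = max(L[8]=6, C[7]=2) = 6
step 9 | dur = C[8]=5 = 5
sum of known step durations = 66
dur[7] = total - known = 70 - 66 = 4
L[7] is the binding max in step 7, so L[7] = dur[7] = 4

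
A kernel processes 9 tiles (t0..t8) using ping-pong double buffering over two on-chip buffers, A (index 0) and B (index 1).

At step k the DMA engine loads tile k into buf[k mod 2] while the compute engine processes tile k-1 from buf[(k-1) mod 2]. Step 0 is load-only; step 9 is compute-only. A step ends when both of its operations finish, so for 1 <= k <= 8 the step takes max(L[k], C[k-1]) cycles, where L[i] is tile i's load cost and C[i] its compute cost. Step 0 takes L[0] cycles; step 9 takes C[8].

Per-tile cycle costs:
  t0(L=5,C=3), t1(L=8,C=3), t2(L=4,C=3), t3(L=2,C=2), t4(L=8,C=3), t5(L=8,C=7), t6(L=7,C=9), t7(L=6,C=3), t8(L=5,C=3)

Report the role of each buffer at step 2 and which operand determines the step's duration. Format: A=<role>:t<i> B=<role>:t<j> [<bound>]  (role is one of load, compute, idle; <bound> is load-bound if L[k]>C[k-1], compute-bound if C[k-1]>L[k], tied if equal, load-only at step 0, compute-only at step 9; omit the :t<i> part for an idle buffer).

step 0: L[0]=5 → dur=5, Σ=5 | A=load:t0 B=idle [load-only]
step 1: L[1]=8 C[0]=3 → dur=8, Σ=13 | A=compute:t0 B=load:t1 [load-bound]
step 2: L[2]=4 C[1]=3 → dur=4, Σ=17 | A=load:t2 B=compute:t1 [load-bound]
step 3: L[3]=2 C[2]=3 → dur=3, Σ=20 | A=compute:t2 B=load:t3 [compute-bound]
step 4: L[4]=8 C[3]=2 → dur=8, Σ=28 | A=load:t4 B=compute:t3 [load-bound]
step 5: L[5]=8 C[4]=3 → dur=8, Σ=36 | A=compute:t4 B=load:t5 [load-bound]
step 6: L[6]=7 C[5]=7 → dur=7, Σ=43 | A=load:t6 B=compute:t5 [tied]
step 7: L[7]=6 C[6]=9 → dur=9, Σ=52 | A=compute:t6 B=load:t7 [compute-bound]
step 8: L[8]=5 C[7]=3 → dur=5, Σ=57 | A=load:t8 B=compute:t7 [load-bound]
step 9: C[8]=3 → dur=3, Σ=60 | A=compute:t8 B=idle [compute-only]

step 2: A=load:t2 B=compute:t1 [load-bound]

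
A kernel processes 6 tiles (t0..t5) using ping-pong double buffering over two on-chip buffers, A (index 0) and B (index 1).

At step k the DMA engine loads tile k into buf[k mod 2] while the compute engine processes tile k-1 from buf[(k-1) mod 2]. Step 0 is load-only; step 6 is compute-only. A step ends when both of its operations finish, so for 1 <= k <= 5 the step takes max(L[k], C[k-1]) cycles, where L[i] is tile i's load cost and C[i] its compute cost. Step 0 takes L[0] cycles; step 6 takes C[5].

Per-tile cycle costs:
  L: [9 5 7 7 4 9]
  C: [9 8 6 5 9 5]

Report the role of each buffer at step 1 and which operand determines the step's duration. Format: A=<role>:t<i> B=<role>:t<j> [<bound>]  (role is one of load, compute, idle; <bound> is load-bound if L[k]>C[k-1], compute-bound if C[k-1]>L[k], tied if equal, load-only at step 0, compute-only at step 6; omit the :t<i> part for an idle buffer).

step 1: A=compute:t0 B=load:t1 [compute-bound]

step 0: L[0]=9 → dur=9, Σ=9 | A=load:t0 B=idle [load-only]
step 1: L[1]=5 C[0]=9 → dur=9, Σ=18 | A=compute:t0 B=load:t1 [compute-bound]
step 2: L[2]=7 C[1]=8 → dur=8, Σ=26 | A=load:t2 B=compute:t1 [compute-bound]
step 3: L[3]=7 C[2]=6 → dur=7, Σ=33 | A=compute:t2 B=load:t3 [load-bound]
step 4: L[4]=4 C[3]=5 → dur=5, Σ=38 | A=load:t4 B=compute:t3 [compute-bound]
step 5: L[5]=9 C[4]=9 → dur=9, Σ=47 | A=compute:t4 B=load:t5 [tied]
step 6: C[5]=5 → dur=5, Σ=52 | A=idle B=compute:t5 [compute-only]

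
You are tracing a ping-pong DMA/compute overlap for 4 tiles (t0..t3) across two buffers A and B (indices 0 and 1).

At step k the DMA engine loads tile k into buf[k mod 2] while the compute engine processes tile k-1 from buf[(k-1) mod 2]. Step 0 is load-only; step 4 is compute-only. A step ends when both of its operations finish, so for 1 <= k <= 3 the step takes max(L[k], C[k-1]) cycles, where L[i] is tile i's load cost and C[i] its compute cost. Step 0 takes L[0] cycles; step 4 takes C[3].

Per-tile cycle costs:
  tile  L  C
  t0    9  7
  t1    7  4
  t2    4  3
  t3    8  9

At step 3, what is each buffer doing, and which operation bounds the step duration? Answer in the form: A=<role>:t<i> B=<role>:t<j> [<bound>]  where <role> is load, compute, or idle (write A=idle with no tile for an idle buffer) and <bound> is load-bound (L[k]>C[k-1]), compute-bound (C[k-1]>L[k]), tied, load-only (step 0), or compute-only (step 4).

  0. 9=9c; end=9; A:t0 B:-
  1. max(7,7)=7c; end=16; A:t0 B:t1
  2. max(4,4)=4c; end=20; A:t2 B:t1
  3. max(8,3)=8c; end=28; A:t2 B:t3
  4. 9=9c; end=37; A:t2 B:t3

step 3: A=compute:t2 B=load:t3 [load-bound]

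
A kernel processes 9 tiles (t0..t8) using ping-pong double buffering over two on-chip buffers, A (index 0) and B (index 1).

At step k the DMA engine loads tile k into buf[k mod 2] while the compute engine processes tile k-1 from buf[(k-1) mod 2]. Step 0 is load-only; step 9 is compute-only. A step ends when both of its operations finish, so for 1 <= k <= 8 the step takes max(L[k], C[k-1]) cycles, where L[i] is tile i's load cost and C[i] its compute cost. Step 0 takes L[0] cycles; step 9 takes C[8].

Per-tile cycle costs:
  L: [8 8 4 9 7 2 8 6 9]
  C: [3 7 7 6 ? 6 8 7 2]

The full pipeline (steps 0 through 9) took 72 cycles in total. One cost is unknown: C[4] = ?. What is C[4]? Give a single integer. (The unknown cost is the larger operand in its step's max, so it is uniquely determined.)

C[4] = 6

step 0 = dur = L[0]=8 = 8
step 1 = dur = max(L[1]=8, C[0]=3) = 8
step 2 = dur = max(L[2]=4, C[1]=7) = 7
step 3 = dur = max(L[3]=9, C[2]=7) = 9
step 4 = dur = max(L[4]=7, C[3]=6) = 7
step 5 = dur = max(L[5]=2, C[4]=?) = C[4]  (unknown; binding)
step 6 = dur = max(L[6]=8, C[5]=6) = 8
step 7 = dur = max(L[7]=6, C[6]=8) = 8
step 8 = dur = max(L[8]=9, C[7]=7) = 9
step 9 = dur = C[8]=2 = 2
sum of known step durations = 66
dur[5] = total - known = 72 - 66 = 6
C[4] is the binding max in step 5, so C[4] = dur[5] = 6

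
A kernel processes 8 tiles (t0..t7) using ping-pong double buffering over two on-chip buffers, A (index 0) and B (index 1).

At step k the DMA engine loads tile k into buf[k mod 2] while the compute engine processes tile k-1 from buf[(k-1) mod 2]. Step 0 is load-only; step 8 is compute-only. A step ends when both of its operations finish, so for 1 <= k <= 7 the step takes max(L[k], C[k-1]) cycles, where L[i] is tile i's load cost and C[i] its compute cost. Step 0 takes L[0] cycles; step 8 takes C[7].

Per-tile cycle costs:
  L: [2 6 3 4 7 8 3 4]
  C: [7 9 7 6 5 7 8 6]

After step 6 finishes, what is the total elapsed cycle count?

k=0 load=t0/2c comp=- wait=2 total=2
k=1 load=t1/6c comp=t0/7c wait=7 total=9
k=2 load=t2/3c comp=t1/9c wait=9 total=18
k=3 load=t3/4c comp=t2/7c wait=7 total=25
k=4 load=t4/7c comp=t3/6c wait=7 total=32
k=5 load=t5/8c comp=t4/5c wait=8 total=40
k=6 load=t6/3c comp=t5/7c wait=7 total=47
k=7 load=t7/4c comp=t6/8c wait=8 total=55
k=8 load=- comp=t7/6c wait=6 total=61

end_cycle[6] = 47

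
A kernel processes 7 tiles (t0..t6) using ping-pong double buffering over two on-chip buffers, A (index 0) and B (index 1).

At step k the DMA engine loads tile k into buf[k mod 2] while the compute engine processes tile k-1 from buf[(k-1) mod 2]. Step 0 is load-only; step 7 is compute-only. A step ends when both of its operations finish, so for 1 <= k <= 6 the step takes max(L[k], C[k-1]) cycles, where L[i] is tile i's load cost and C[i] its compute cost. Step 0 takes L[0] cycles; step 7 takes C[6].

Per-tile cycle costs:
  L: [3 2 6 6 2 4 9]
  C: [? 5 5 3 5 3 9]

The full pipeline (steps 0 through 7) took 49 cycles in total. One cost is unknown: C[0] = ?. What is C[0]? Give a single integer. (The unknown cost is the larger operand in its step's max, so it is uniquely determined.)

step 0 | dur = L[0]=3 = 3
step 1 | dur = max(L[1]=2, C[0]=?) = C[0]  (unknown; binding)
step 2 | dur = max(L[2]=6, C[1]=5) = 6
step 3 | dur = max(L[3]=6, C[2]=5) = 6
step 4 | dur = max(L[4]=2, C[3]=3) = 3
step 5 | dur = max(L[5]=4, C[4]=5) = 5
step 6 | dur = max(L[6]=9, C[5]=3) = 9
step 7 | dur = C[6]=9 = 9
sum of known step durations = 41
dur[1] = total - known = 49 - 41 = 8
C[0] is the binding max in step 1, so C[0] = dur[1] = 8

C[0] = 8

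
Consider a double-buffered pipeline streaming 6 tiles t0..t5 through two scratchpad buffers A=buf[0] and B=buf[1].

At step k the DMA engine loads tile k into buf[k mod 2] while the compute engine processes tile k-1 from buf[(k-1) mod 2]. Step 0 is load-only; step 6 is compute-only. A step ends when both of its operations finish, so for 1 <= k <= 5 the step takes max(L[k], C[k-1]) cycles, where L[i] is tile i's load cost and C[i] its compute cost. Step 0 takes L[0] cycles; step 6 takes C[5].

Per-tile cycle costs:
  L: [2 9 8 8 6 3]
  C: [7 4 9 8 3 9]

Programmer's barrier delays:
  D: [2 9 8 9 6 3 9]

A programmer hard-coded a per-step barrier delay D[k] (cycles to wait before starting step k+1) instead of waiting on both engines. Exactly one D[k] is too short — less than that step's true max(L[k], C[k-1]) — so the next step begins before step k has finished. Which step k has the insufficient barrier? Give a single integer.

k=0 barrier L[0]=2→2c, D[0]=2 ok
k=1 barrier max(L[1]=9,C[0]=7)→9c, D[1]=9 ok
k=2 barrier max(L[2]=8,C[1]=4)→8c, D[2]=8 ok
k=3 barrier max(L[3]=8,C[2]=9)→9c, D[3]=9 ok
k=4 barrier max(L[4]=6,C[3]=8)→8c, D[4]=6 SHORT
k=5 barrier max(L[5]=3,C[4]=3)→3c, D[5]=3 ok
k=6 barrier C[5]=9→9c, D[6]=9 ok

hazard at step 4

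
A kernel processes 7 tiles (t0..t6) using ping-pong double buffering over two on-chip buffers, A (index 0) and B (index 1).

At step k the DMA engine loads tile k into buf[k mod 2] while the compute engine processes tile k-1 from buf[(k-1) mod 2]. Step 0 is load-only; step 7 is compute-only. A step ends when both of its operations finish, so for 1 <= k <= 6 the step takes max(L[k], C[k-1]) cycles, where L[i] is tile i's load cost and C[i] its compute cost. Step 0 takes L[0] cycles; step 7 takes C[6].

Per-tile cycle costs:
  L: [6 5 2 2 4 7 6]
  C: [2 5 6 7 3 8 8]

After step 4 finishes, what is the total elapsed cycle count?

k=0 load=t0/6c comp=- wait=6 total=6
k=1 load=t1/5c comp=t0/2c wait=5 total=11
k=2 load=t2/2c comp=t1/5c wait=5 total=16
k=3 load=t3/2c comp=t2/6c wait=6 total=22
k=4 load=t4/4c comp=t3/7c wait=7 total=29
k=5 load=t5/7c comp=t4/3c wait=7 total=36
k=6 load=t6/6c comp=t5/8c wait=8 total=44
k=7 load=- comp=t6/8c wait=8 total=52

end_cycle[4] = 29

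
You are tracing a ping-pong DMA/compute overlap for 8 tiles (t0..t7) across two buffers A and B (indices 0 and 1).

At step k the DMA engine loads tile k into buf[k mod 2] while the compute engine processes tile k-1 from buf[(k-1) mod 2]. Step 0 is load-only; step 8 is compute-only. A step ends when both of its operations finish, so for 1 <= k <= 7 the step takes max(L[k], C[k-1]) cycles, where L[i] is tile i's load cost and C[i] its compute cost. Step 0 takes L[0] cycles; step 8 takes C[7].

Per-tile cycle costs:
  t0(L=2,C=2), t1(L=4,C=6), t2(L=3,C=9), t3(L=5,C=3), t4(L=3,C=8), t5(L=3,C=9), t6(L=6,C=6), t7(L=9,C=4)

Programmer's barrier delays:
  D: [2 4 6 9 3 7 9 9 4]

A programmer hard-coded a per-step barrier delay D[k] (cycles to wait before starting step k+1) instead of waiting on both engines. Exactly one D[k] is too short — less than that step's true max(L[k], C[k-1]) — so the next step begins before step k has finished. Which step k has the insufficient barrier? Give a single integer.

[0] required=L[0]=2=2 vs D=2 ok
[1] required=max(L[1]=4,C[0]=2)=4 vs D=4 ok
[2] required=max(L[2]=3,C[1]=6)=6 vs D=6 ok
[3] required=max(L[3]=5,C[2]=9)=9 vs D=9 ok
[4] required=max(L[4]=3,C[3]=3)=3 vs D=3 ok
[5] required=max(L[5]=3,C[4]=8)=8 vs D=7 SHORT
[6] required=max(L[6]=6,C[5]=9)=9 vs D=9 ok
[7] required=max(L[7]=9,C[6]=6)=9 vs D=9 ok
[8] required=C[7]=4=4 vs D=4 ok

hazard at step 5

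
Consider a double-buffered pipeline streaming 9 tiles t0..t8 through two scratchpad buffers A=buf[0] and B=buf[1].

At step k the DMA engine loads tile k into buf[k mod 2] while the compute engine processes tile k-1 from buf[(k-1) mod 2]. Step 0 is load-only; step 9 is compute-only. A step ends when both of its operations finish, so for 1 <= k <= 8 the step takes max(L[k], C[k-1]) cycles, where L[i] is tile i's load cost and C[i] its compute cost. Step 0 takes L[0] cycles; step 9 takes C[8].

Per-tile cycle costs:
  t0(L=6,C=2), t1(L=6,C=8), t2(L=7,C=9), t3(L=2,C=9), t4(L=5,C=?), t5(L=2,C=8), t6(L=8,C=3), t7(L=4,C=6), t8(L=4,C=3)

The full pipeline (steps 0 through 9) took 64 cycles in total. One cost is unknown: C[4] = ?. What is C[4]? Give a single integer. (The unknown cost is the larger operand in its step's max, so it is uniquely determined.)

step 0 | dur = L[0]=6 = 6
step 1 | dur = max(L[1]=6, C[0]=2) = 6
step 2 | dur = max(L[2]=7, C[1]=8) = 8
step 3 | dur = max(L[3]=2, C[2]=9) = 9
step 4 | dur = max(L[4]=5, C[3]=9) = 9
step 5 | dur = max(L[5]=2, C[4]=?) = C[4]  (unknown; binding)
step 6 | dur = max(L[6]=8, C[5]=8) = 8
step 7 | dur = max(L[7]=4, C[6]=3) = 4
step 8 | dur = max(L[8]=4, C[7]=6) = 6
step 9 | dur = C[8]=3 = 3
sum of known step durations = 59
dur[5] = total - known = 64 - 59 = 5
C[4] is the binding max in step 5, so C[4] = dur[5] = 5

C[4] = 5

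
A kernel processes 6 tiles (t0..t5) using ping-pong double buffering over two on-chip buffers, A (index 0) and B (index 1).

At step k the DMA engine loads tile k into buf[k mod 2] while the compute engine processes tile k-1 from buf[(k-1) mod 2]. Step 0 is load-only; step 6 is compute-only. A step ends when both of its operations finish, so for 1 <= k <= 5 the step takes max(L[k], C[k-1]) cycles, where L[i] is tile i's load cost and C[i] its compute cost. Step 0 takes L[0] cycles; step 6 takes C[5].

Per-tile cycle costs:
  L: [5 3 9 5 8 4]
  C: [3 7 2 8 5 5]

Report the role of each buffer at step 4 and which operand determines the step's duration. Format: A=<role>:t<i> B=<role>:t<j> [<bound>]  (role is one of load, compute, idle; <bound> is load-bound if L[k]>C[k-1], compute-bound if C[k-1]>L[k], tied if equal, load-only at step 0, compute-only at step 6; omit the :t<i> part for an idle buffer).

  0. 5=5c; end=5; A:t0 B:-
  1. max(3,3)=3c; end=8; A:t0 B:t1
  2. max(9,7)=9c; end=17; A:t2 B:t1
  3. max(5,2)=5c; end=22; A:t2 B:t3
  4. max(8,8)=8c; end=30; A:t4 B:t3
  5. max(4,5)=5c; end=35; A:t4 B:t5
  6. 5=5c; end=40; A:t4 B:t5

step 4: A=load:t4 B=compute:t3 [tied]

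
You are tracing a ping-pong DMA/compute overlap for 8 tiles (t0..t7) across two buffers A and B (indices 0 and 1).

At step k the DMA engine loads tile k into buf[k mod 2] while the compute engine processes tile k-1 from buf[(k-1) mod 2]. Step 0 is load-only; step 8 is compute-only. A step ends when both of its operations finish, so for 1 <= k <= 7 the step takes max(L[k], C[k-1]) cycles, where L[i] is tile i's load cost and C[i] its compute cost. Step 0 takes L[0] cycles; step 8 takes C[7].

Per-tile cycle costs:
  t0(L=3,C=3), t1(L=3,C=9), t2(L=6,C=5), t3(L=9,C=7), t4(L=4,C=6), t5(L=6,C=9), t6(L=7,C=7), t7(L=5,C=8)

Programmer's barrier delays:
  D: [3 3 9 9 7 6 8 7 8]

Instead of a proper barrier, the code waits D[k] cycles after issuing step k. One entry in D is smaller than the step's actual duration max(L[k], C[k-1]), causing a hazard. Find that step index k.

[0] required=L[0]=3=3 vs D=3 ok
[1] required=max(L[1]=3,C[0]=3)=3 vs D=3 ok
[2] required=max(L[2]=6,C[1]=9)=9 vs D=9 ok
[3] required=max(L[3]=9,C[2]=5)=9 vs D=9 ok
[4] required=max(L[4]=4,C[3]=7)=7 vs D=7 ok
[5] required=max(L[5]=6,C[4]=6)=6 vs D=6 ok
[6] required=max(L[6]=7,C[5]=9)=9 vs D=8 SHORT
[7] required=max(L[7]=5,C[6]=7)=7 vs D=7 ok
[8] required=C[7]=8=8 vs D=8 ok

hazard at step 6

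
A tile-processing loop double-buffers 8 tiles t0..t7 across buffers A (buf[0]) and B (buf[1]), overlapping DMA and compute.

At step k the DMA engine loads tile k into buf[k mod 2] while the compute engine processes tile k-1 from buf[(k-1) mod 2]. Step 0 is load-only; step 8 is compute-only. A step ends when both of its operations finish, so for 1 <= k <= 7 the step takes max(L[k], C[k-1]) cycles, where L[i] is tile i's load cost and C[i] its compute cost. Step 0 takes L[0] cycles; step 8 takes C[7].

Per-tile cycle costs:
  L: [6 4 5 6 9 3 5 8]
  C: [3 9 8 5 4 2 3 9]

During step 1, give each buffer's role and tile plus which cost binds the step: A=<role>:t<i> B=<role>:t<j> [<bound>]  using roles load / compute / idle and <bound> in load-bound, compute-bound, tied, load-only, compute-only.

step 1: A=compute:t0 B=load:t1 [load-bound]

  0. 6=6c; end=6; A:t0 B:-
  1. max(4,3)=4c; end=10; A:t0 B:t1
  2. max(5,9)=9c; end=19; A:t2 B:t1
  3. max(6,8)=8c; end=27; A:t2 B:t3
  4. max(9,5)=9c; end=36; A:t4 B:t3
  5. max(3,4)=4c; end=40; A:t4 B:t5
  6. max(5,2)=5c; end=45; A:t6 B:t5
  7. max(8,3)=8c; end=53; A:t6 B:t7
  8. 9=9c; end=62; A:t6 B:t7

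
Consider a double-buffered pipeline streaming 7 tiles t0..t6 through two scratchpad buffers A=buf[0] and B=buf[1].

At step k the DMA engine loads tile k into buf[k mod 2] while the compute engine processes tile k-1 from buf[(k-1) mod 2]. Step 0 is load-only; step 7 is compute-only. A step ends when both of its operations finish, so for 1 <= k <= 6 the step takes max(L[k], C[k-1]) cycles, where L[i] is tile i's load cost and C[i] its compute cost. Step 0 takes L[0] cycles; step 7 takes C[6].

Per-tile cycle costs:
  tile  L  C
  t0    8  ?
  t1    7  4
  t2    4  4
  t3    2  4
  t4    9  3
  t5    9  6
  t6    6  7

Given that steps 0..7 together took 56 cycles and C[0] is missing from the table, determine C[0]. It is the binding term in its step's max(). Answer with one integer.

step 0 → dur = L[0]=8 = 8
step 1 → dur = max(L[1]=7, C[0]=?) = C[0]  (unknown; binding)
step 2 → dur = max(L[2]=4, C[1]=4) = 4
step 3 → dur = max(L[3]=2, C[2]=4) = 4
step 4 → dur = max(L[4]=9, C[3]=4) = 9
step 5 → dur = max(L[5]=9, C[4]=3) = 9
step 6 → dur = max(L[6]=6, C[5]=6) = 6
step 7 → dur = C[6]=7 = 7
sum of known step durations = 47
dur[1] = total - known = 56 - 47 = 9
C[0] is the binding max in step 1, so C[0] = dur[1] = 9

C[0] = 9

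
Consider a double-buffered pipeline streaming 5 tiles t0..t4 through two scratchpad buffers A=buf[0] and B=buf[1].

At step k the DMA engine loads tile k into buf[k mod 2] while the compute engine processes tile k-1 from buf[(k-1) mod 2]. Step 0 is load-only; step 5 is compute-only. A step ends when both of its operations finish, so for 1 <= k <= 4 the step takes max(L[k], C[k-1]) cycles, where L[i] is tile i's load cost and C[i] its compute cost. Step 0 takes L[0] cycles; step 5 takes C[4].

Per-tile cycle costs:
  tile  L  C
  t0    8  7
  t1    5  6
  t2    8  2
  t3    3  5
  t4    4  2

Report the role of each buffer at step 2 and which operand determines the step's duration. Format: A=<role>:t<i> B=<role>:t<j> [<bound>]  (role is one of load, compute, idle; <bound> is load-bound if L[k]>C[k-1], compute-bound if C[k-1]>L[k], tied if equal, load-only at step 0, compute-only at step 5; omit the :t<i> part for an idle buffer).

step 2: A=load:t2 B=compute:t1 [load-bound]

[0] DMA t0→A (8c) ∥ CU idle ⇒ 8c, clock 8
[1] DMA t1→B (5c) ∥ CU A:t0 (7c) ⇒ 7c, clock 15
[2] DMA t2→A (8c) ∥ CU B:t1 (6c) ⇒ 8c, clock 23
[3] DMA t3→B (3c) ∥ CU A:t2 (2c) ⇒ 3c, clock 26
[4] DMA t4→A (4c) ∥ CU B:t3 (5c) ⇒ 5c, clock 31
[5] DMA idle ∥ CU A:t4 (2c) ⇒ 2c, clock 33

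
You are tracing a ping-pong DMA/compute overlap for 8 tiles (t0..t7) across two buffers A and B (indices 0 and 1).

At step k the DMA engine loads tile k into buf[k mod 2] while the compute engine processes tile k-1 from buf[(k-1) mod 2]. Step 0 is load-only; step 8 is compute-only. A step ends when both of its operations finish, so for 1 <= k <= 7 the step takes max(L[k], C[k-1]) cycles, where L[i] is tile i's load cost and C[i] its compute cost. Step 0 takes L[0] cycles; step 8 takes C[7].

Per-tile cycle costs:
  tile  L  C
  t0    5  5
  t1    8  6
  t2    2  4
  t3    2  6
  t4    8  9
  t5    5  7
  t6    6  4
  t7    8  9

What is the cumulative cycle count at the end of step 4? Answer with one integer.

end_cycle[4] = 31

step 0: L[0]=5 → dur=5, Σ=5 | A=load:t0 B=idle [load-only]
step 1: L[1]=8 C[0]=5 → dur=8, Σ=13 | A=compute:t0 B=load:t1 [load-bound]
step 2: L[2]=2 C[1]=6 → dur=6, Σ=19 | A=load:t2 B=compute:t1 [compute-bound]
step 3: L[3]=2 C[2]=4 → dur=4, Σ=23 | A=compute:t2 B=load:t3 [compute-bound]
step 4: L[4]=8 C[3]=6 → dur=8, Σ=31 | A=load:t4 B=compute:t3 [load-bound]
step 5: L[5]=5 C[4]=9 → dur=9, Σ=40 | A=compute:t4 B=load:t5 [compute-bound]
step 6: L[6]=6 C[5]=7 → dur=7, Σ=47 | A=load:t6 B=compute:t5 [compute-bound]
step 7: L[7]=8 C[6]=4 → dur=8, Σ=55 | A=compute:t6 B=load:t7 [load-bound]
step 8: C[7]=9 → dur=9, Σ=64 | A=idle B=compute:t7 [compute-only]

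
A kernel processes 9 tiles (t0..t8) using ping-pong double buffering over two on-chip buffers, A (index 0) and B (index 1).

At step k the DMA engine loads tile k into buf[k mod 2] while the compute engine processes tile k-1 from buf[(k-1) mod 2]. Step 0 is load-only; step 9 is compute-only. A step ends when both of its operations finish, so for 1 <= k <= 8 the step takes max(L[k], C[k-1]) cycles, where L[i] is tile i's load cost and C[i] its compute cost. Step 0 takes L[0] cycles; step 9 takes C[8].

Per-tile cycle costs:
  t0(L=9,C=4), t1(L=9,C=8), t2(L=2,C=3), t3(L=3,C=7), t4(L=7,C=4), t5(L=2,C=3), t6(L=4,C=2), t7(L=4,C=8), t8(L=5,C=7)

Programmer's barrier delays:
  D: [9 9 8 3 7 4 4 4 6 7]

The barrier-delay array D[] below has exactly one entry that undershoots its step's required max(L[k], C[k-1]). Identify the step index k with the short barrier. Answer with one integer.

step 0: need L[0]=9 = 9; D[0]=9 ok
step 1: need max(L[1]=9,C[0]=4) = 9; D[1]=9 ok
step 2: need max(L[2]=2,C[1]=8) = 8; D[2]=8 ok
step 3: need max(L[3]=3,C[2]=3) = 3; D[3]=3 ok
step 4: need max(L[4]=7,C[3]=7) = 7; D[4]=7 ok
step 5: need max(L[5]=2,C[4]=4) = 4; D[5]=4 ok
step 6: need max(L[6]=4,C[5]=3) = 4; D[6]=4 ok
step 7: need max(L[7]=4,C[6]=2) = 4; D[7]=4 ok
step 8: need max(L[8]=5,C[7]=8) = 8; D[8]=6 SHORT
step 9: need C[8]=7 = 7; D[9]=7 ok

hazard at step 8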